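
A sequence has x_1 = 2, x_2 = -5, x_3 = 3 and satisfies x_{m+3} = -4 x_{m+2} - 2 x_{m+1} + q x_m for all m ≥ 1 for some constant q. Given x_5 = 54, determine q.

x_4 = -2 + 2q
x_5 = 2 - 13q
So 2 - 13q = 54, giving q = -4.

-4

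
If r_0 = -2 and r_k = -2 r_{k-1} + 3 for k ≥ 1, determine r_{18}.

-786431

The fixed point is 3/(1 + 2) = 1, so r_k - 1 = -2(r_{k-1} - 1).
Hence r_k = -3·(-2)^k + 1.
r_{18} = -3·(-2)^{18} + 1 = -3·262144 + 1 = -786431.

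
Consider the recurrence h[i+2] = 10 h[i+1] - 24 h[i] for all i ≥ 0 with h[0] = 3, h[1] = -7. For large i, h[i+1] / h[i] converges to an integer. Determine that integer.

The characteristic equation is r^2 - 10r + 24 = 0, which factors as (r - 6)(r - 4) = 0.
So the roots are 6 and 4. Since |6| > |4| and the coefficient of 6^i is non-zero, the ratio tends to 6.

6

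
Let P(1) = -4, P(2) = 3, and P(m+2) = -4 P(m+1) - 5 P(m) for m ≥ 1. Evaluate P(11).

P(3) = -4*3 - 5*(-4) = 8
P(4) = -4*8 - 5*3 = -47
P(5) = -4*(-47) - 5*8 = 148
P(6) = -4*148 - 5*(-47) = -357
P(7) = -4*(-357) - 5*148 = 688
P(8) = -4*688 - 5*(-357) = -967
P(9) = -4*(-967) - 5*688 = 428
P(10) = -4*428 - 5*(-967) = 3123
P(11) = -4*3123 - 5*428 = -14632

-14632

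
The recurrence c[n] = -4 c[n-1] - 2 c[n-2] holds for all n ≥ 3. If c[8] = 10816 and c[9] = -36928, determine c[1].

Rearranging, c[n-2] = (c[n] + 4 c[n-1]) / -2.
c[7] = (-36928 + 4*10816) / -2 = 6336/-2 = -3168
c[6] = (10816 + 4*(-3168)) / -2 = -1856/-2 = 928
c[5] = (-3168 + 4*928) / -2 = 544/-2 = -272
c[4] = (928 + 4*(-272)) / -2 = -160/-2 = 80
c[3] = (-272 + 4*80) / -2 = 48/-2 = -24
c[2] = (80 + 4*(-24)) / -2 = -16/-2 = 8
c[1] = (-24 + 4*8) / -2 = 8/-2 = -4

-4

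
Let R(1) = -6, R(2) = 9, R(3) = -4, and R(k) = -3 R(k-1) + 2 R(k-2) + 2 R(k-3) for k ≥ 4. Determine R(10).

21276

R(4) = -3·(-4) + 2·9 + 2·(-6) = 18
R(5) = -3·18 + 2·(-4) + 2·9 = -44
R(6) = -3·(-44) + 2·18 + 2·(-4) = 160
R(7) = -3·160 + 2·(-44) + 2·18 = -532
R(8) = -3·(-532) + 2·160 + 2·(-44) = 1828
R(9) = -3·1828 + 2·(-532) + 2·160 = -6228
R(10) = -3·(-6228) + 2·1828 + 2·(-532) = 21276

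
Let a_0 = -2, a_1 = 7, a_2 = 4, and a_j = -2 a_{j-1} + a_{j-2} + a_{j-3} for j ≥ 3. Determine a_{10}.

a_3 = -2*4 + 7 + (-2) = -3
a_4 = -2*(-3) + 4 + 7 = 17
a_5 = -2*17 + (-3) + 4 = -33
a_6 = -2*(-33) + 17 + (-3) = 80
a_7 = -2*80 + (-33) + 17 = -176
a_8 = -2*(-176) + 80 + (-33) = 399
a_9 = -2*399 + (-176) + 80 = -894
a_{10} = -2*(-894) + 399 + (-176) = 2011

2011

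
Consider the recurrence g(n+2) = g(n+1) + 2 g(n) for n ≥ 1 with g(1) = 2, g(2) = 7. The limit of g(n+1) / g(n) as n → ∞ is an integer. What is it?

2

The characteristic equation is r^2 - r - 2 = 0, which factors as (r - 2)(r + 1) = 0.
So the roots are 2 and -1. Since |2| > |-1| and the coefficient of 2^n is non-zero, the ratio tends to 2.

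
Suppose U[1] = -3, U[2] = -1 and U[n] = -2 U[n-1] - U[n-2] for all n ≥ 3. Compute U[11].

U[3] = -2(-1) - (-3) = 5
U[4] = -2(5) - (-1) = -9
U[5] = -2(-9) - 5 = 13
U[6] = -2(13) - (-9) = -17
U[7] = -2(-17) - 13 = 21
U[8] = -2(21) - (-17) = -25
U[9] = -2(-25) - 21 = 29
U[10] = -2(29) - (-25) = -33
U[11] = -2(-33) - 29 = 37

37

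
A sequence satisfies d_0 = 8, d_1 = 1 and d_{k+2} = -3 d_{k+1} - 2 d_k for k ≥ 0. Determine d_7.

d_2 = -3*1 - 2*8 = -19
d_3 = -3*(-19) - 2*1 = 55
d_4 = -3*55 - 2*(-19) = -127
d_5 = -3*(-127) - 2*55 = 271
d_6 = -3*271 - 2*(-127) = -559
d_7 = -3*(-559) - 2*271 = 1135

1135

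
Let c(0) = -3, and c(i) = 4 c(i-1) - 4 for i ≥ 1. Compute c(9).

-1135956

c(1) = 4(-3) - 4 = -16
c(2) = 4(-16) - 4 = -68
c(3) = 4(-68) - 4 = -276
c(4) = 4(-276) - 4 = -1108
c(5) = 4(-1108) - 4 = -4436
c(6) = 4(-4436) - 4 = -17748
c(7) = 4(-17748) - 4 = -70996
c(8) = 4(-70996) - 4 = -283988
c(9) = 4(-283988) - 4 = -1135956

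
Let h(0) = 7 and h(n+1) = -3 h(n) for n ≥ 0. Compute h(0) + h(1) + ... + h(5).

h(1) = -3·7 = -21
h(2) = -3·(-21) = 63
h(3) = -3·63 = -189
h(4) = -3·(-189) = 567
h(5) = -3·567 = -1701
Sum = 7 + (-21) + 63 + (-189) + 567 + (-1701) = -1274

-1274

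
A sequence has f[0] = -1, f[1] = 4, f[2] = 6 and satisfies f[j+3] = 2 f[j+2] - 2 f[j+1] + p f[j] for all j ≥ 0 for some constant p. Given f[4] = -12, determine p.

f[3] = 4 - p
f[4] = -4 + 2p
So -4 + 2p = -12, giving p = -4.

-4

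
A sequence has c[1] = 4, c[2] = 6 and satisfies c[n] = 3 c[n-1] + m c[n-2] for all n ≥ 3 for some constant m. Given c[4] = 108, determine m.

c[3] = 18 + 4m
c[4] = 54 + 18m
So 54 + 18m = 108, giving m = 3.

3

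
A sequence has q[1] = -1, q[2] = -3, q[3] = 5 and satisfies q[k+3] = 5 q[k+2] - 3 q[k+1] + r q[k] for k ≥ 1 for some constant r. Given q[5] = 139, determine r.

q[4] = 34 - r
q[5] = 155 - 8r
So 155 - 8r = 139, giving r = 2.

2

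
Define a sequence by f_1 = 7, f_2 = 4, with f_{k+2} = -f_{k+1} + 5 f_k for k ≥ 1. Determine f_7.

f_3 = -4 + 5·7 = 31
f_4 = -31 + 5·4 = -11
f_5 = -(-11) + 5·31 = 166
f_6 = -166 + 5·(-11) = -221
f_7 = -(-221) + 5·166 = 1051

1051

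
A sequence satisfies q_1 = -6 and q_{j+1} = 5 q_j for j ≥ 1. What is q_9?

-2343750

q_2 = 5·(-6) = -30
q_3 = 5·(-30) = -150
q_4 = 5·(-150) = -750
q_5 = 5·(-750) = -3750
q_6 = 5·(-3750) = -18750
q_7 = 5·(-18750) = -93750
q_8 = 5·(-93750) = -468750
q_9 = 5·(-468750) = -2343750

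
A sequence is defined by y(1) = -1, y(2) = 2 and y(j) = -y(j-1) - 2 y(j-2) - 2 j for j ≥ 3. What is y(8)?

22

y(3) = -2 - 2*(-1) - 6 = -6
y(4) = -(-6) - 2*2 - 8 = -6
y(5) = -(-6) - 2*(-6) - 10 = 8
y(6) = -8 - 2*(-6) - 12 = -8
y(7) = -(-8) - 2*8 - 14 = -22
y(8) = -(-22) - 2*(-8) - 16 = 22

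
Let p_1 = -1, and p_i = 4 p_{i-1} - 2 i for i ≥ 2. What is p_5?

-650

p_2 = 4·(-1) - 4 = -8
p_3 = 4·(-8) - 6 = -38
p_4 = 4·(-38) - 8 = -160
p_5 = 4·(-160) - 10 = -650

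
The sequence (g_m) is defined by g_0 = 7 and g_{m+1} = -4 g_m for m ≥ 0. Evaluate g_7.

g_1 = -4·7 = -28
g_2 = -4·(-28) = 112
g_3 = -4·112 = -448
g_4 = -4·(-448) = 1792
g_5 = -4·1792 = -7168
g_6 = -4·(-7168) = 28672
g_7 = -4·28672 = -114688

-114688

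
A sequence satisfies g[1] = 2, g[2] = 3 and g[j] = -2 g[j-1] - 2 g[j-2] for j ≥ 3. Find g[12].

224

g[3] = -2·3 - 2·2 = -10
g[4] = -2·(-10) - 2·3 = 14
g[5] = -2·14 - 2·(-10) = -8
g[6] = -2·(-8) - 2·14 = -12
g[7] = -2·(-12) - 2·(-8) = 40
g[8] = -2·40 - 2·(-12) = -56
g[9] = -2·(-56) - 2·40 = 32
g[10] = -2·32 - 2·(-56) = 48
g[11] = -2·48 - 2·32 = -160
g[12] = -2·(-160) - 2·48 = 224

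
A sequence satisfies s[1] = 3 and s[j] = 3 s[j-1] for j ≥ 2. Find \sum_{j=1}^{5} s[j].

s[2] = 3*3 = 9
s[3] = 3*9 = 27
s[4] = 3*27 = 81
s[5] = 3*81 = 243
Sum = 3 + 9 + 27 + 81 + 243 = 363

363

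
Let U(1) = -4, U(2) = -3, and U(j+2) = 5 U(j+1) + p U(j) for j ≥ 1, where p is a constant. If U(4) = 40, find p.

U(3) = -15 - 4p
U(4) = -75 - 23p
So -75 - 23p = 40, giving p = -5.

-5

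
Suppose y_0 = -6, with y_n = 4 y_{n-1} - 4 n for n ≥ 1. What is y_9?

y_1 = 4*(-6) - 4 = -28
y_2 = 4*(-28) - 8 = -120
y_3 = 4*(-120) - 12 = -492
y_4 = 4*(-492) - 16 = -1984
y_5 = 4*(-1984) - 20 = -7956
y_6 = 4*(-7956) - 24 = -31848
y_7 = 4*(-31848) - 28 = -127420
y_8 = 4*(-127420) - 32 = -509712
y_9 = 4*(-509712) - 36 = -2038884

-2038884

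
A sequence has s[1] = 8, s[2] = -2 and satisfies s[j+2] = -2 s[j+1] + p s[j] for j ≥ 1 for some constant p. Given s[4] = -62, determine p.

3

s[3] = 4 + 8p
s[4] = -8 - 18p
So -8 - 18p = -62, giving p = 3.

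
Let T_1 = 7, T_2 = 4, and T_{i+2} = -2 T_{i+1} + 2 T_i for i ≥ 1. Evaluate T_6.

-48

T_3 = -2*4 + 2*7 = 6
T_4 = -2*6 + 2*4 = -4
T_5 = -2*(-4) + 2*6 = 20
T_6 = -2*20 + 2*(-4) = -48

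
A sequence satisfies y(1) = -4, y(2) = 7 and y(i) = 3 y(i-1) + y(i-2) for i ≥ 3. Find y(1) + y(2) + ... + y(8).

y(3) = 3*7 + (-4) = 17
y(4) = 3*17 + 7 = 58
y(5) = 3*58 + 17 = 191
y(6) = 3*191 + 58 = 631
y(7) = 3*631 + 191 = 2084
y(8) = 3*2084 + 631 = 6883
Sum = (-4) + 7 + 17 + 58 + 191 + 631 + 2084 + 6883 = 9867

9867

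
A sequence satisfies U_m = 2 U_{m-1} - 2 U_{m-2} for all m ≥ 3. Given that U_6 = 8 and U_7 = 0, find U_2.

-2

Rearranging, U_{m-2} = (U_m - 2 U_{m-1}) / -2.
U_5 = (0 - 2*8) / -2 = -16/-2 = 8
U_4 = (8 - 2*8) / -2 = -8/-2 = 4
U_3 = (8 - 2*4) / -2 = 0/-2 = 0
U_2 = (4 - 2*0) / -2 = 4/-2 = -2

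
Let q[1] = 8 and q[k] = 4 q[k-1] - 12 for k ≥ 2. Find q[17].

17179869188

The fixed point is -12/(1 - 4) = 4, so q[k] - 4 = 4(q[k-1] - 4).
Hence q[k] = 4·4^{k-1} + 4.
q[17] = 4·4^{16} + 4 = 4·4294967296 + 4 = 17179869188.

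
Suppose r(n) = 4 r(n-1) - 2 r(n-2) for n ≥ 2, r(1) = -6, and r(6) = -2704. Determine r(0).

-2

Let r(0) = x.
r(2) = -24 - 2x
r(3) = -84 - 8x
r(4) = -288 - 28x
r(5) = -984 - 96x
r(6) = -3360 - 328x
So -3360 - 328x = -2704, giving x = -2.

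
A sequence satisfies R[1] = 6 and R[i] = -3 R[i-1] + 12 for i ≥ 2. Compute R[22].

The fixed point is 12/(1 + 3) = 3, so R[i] - 3 = -3(R[i-1] - 3).
Hence R[i] = 3·(-3)^{i-1} + 3.
R[22] = 3·(-3)^{21} + 3 = 3·-10460353203 + 3 = -31381059606.

-31381059606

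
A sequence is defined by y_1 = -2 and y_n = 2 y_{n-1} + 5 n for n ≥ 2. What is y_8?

y_2 = 2(-2) + 10 = 6
y_3 = 2(6) + 15 = 27
y_4 = 2(27) + 20 = 74
y_5 = 2(74) + 25 = 173
y_6 = 2(173) + 30 = 376
y_7 = 2(376) + 35 = 787
y_8 = 2(787) + 40 = 1614

1614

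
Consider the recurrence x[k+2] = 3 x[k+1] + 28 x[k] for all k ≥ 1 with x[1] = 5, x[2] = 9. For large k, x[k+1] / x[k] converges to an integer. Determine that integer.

7

The characteristic equation is r^2 - 3r - 28 = 0, which factors as (r - 7)(r + 4) = 0.
So the roots are 7 and -4. Since |7| > |-4| and the coefficient of 7^k is non-zero, the ratio tends to 7.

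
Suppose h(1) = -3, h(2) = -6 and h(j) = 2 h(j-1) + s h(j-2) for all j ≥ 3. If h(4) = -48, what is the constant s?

2

h(3) = -12 - 3s
h(4) = -24 - 12s
So -24 - 12s = -48, giving s = 2.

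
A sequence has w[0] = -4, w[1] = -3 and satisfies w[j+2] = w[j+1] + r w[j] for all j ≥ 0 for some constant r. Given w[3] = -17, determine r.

w[2] = -3 - 4r
w[3] = -3 - 7r
So -3 - 7r = -17, giving r = 2.

2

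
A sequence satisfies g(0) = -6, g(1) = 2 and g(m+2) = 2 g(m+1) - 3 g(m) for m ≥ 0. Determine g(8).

g(2) = 2*2 - 3*(-6) = 22
g(3) = 2*22 - 3*2 = 38
g(4) = 2*38 - 3*22 = 10
g(5) = 2*10 - 3*38 = -94
g(6) = 2*(-94) - 3*10 = -218
g(7) = 2*(-218) - 3*(-94) = -154
g(8) = 2*(-154) - 3*(-218) = 346

346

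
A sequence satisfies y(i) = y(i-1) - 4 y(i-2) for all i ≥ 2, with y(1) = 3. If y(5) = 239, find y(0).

8

Let y(0) = w.
y(2) = 3 - 4w
y(3) = -9 - 4w
y(4) = -21 + 12w
y(5) = 15 + 28w
So 15 + 28w = 239, giving w = 8.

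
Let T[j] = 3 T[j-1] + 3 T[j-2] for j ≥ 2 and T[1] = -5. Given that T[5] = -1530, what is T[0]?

-5

Let T[0] = x.
T[2] = -15 + 3x
T[3] = -60 + 9x
T[4] = -225 + 36x
T[5] = -855 + 135x
So -855 + 135x = -1530, giving x = -5.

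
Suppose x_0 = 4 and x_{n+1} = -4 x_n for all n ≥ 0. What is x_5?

-4096

x_1 = -4*4 = -16
x_2 = -4*(-16) = 64
x_3 = -4*64 = -256
x_4 = -4*(-256) = 1024
x_5 = -4*1024 = -4096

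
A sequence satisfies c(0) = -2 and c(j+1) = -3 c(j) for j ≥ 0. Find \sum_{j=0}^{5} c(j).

364

c(1) = -3*(-2) = 6
c(2) = -3*6 = -18
c(3) = -3*(-18) = 54
c(4) = -3*54 = -162
c(5) = -3*(-162) = 486
Sum = (-2) + 6 + (-18) + 54 + (-162) + 486 = 364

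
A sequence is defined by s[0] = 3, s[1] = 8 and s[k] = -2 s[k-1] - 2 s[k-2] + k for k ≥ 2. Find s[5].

s[2] = -2*8 - 2*3 + 2 = -20
s[3] = -2*(-20) - 2*8 + 3 = 27
s[4] = -2*27 - 2*(-20) + 4 = -10
s[5] = -2*(-10) - 2*27 + 5 = -29

-29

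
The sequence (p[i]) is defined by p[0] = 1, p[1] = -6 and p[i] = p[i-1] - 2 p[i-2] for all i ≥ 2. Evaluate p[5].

p[2] = (-6) - 2(1) = -8
p[3] = (-8) - 2(-6) = 4
p[4] = 4 - 2(-8) = 20
p[5] = 20 - 2(4) = 12

12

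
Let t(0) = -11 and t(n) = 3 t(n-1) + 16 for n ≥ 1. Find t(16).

-129140171

The fixed point is 16/(1 - 3) = -8, so t(n) + 8 = 3(t(n-1) + 8).
Hence t(n) = -3·3^n - 8.
t(16) = -3·3^{16} - 8 = -3·43046721 - 8 = -129140171.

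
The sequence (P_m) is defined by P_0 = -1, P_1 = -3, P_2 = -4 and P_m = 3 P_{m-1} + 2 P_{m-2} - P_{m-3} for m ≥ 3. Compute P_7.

-2407

P_3 = 3*(-4) + 2*(-3) - (-1) = -17
P_4 = 3*(-17) + 2*(-4) - (-3) = -56
P_5 = 3*(-56) + 2*(-17) - (-4) = -198
P_6 = 3*(-198) + 2*(-56) - (-17) = -689
P_7 = 3*(-689) + 2*(-198) - (-56) = -2407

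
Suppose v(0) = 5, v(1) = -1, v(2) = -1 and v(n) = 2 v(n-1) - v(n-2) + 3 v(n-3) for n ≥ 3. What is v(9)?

v(3) = 2*(-1) - (-1) + 3*5 = 14
v(4) = 2*14 - (-1) + 3*(-1) = 26
v(5) = 2*26 - 14 + 3*(-1) = 35
v(6) = 2*35 - 26 + 3*14 = 86
v(7) = 2*86 - 35 + 3*26 = 215
v(8) = 2*215 - 86 + 3*35 = 449
v(9) = 2*449 - 215 + 3*86 = 941

941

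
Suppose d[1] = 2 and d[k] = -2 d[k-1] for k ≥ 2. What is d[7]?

128

d[2] = -2·2 = -4
d[3] = -2·(-4) = 8
d[4] = -2·8 = -16
d[5] = -2·(-16) = 32
d[6] = -2·32 = -64
d[7] = -2·(-64) = 128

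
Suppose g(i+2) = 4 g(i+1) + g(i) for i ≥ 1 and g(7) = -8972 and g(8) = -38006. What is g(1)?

-4

Rearranging, g(i-2) = g(i) - 4 g(i-1).
g(6) = -38006 - 4(-8972) = -2118
g(5) = -8972 - 4(-2118) = -500
g(4) = -2118 - 4(-500) = -118
g(3) = -500 - 4(-118) = -28
g(2) = -118 - 4(-28) = -6
g(1) = -28 - 4(-6) = -4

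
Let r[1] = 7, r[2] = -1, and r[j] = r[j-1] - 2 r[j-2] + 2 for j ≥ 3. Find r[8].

-73

r[3] = (-1) - 2·7 + 2 = -13
r[4] = (-13) - 2·(-1) + 2 = -9
r[5] = (-9) - 2·(-13) + 2 = 19
r[6] = 19 - 2·(-9) + 2 = 39
r[7] = 39 - 2·19 + 2 = 3
r[8] = 3 - 2·39 + 2 = -73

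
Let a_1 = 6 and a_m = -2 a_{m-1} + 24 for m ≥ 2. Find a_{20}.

1048584

The fixed point is 24/(1 + 2) = 8, so a_m - 8 = -2(a_{m-1} - 8).
Hence a_m = -2·(-2)^{m-1} + 8.
a_{20} = -2·(-2)^{19} + 8 = -2·-524288 + 8 = 1048584.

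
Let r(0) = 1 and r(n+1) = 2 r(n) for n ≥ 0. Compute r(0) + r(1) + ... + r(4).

31

r(1) = 2(1) = 2
r(2) = 2(2) = 4
r(3) = 2(4) = 8
r(4) = 2(8) = 16
Sum = 1 + 2 + 4 + 8 + 16 = 31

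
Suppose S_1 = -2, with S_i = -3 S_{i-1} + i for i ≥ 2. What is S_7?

-1775

S_2 = -3*(-2) + 2 = 8
S_3 = -3*8 + 3 = -21
S_4 = -3*(-21) + 4 = 67
S_5 = -3*67 + 5 = -196
S_6 = -3*(-196) + 6 = 594
S_7 = -3*594 + 7 = -1775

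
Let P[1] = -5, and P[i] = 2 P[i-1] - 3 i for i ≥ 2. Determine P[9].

P[2] = 2(-5) - 6 = -16
P[3] = 2(-16) - 9 = -41
P[4] = 2(-41) - 12 = -94
P[5] = 2(-94) - 15 = -203
P[6] = 2(-203) - 18 = -424
P[7] = 2(-424) - 21 = -869
P[8] = 2(-869) - 24 = -1762
P[9] = 2(-1762) - 27 = -3551

-3551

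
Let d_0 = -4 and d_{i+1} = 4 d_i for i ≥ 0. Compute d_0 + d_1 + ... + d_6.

-21844

d_1 = 4*(-4) = -16
d_2 = 4*(-16) = -64
d_3 = 4*(-64) = -256
d_4 = 4*(-256) = -1024
d_5 = 4*(-1024) = -4096
d_6 = 4*(-4096) = -16384
Sum = (-4) + (-16) + (-64) + (-256) + (-1024) + (-4096) + (-16384) = -21844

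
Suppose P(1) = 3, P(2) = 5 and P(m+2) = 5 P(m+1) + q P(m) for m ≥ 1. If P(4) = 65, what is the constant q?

P(3) = 25 + 3q
P(4) = 125 + 20q
So 125 + 20q = 65, giving q = -3.

-3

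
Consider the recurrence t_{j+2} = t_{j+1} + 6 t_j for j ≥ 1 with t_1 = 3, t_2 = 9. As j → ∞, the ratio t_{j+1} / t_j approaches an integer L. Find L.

3

The characteristic equation is r^2 - r - 6 = 0, which factors as (r - 3)(r + 2) = 0.
So the roots are 3 and -2. Since |3| > |-2| and the coefficient of 3^j is non-zero, the ratio tends to 3.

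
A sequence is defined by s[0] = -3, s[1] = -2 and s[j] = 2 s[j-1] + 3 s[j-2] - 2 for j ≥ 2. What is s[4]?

-123

s[2] = 2*(-2) + 3*(-3) - 2 = -15
s[3] = 2*(-15) + 3*(-2) - 2 = -38
s[4] = 2*(-38) + 3*(-15) - 2 = -123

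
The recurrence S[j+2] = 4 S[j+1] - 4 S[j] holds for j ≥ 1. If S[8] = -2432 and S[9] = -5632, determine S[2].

Rearranging, S[j-2] = (S[j] - 4 S[j-1]) / -4.
S[7] = (-5632 - 4*(-2432)) / -4 = 4096/-4 = -1024
S[6] = (-2432 - 4*(-1024)) / -4 = 1664/-4 = -416
S[5] = (-1024 - 4*(-416)) / -4 = 640/-4 = -160
S[4] = (-416 - 4*(-160)) / -4 = 224/-4 = -56
S[3] = (-160 - 4*(-56)) / -4 = 64/-4 = -16
S[2] = (-56 - 4*(-16)) / -4 = 8/-4 = -2

-2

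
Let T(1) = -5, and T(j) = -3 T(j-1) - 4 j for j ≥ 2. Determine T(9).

T(2) = -3*(-5) - 8 = 7
T(3) = -3*7 - 12 = -33
T(4) = -3*(-33) - 16 = 83
T(5) = -3*83 - 20 = -269
T(6) = -3*(-269) - 24 = 783
T(7) = -3*783 - 28 = -2377
T(8) = -3*(-2377) - 32 = 7099
T(9) = -3*7099 - 36 = -21333

-21333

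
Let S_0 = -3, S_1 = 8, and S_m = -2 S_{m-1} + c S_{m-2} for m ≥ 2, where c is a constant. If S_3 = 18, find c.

S_2 = -16 - 3c
S_3 = 32 + 14c
So 32 + 14c = 18, giving c = -1.

-1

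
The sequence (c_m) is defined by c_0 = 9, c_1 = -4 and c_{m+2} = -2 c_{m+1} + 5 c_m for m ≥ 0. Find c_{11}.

-2862566

c_2 = -2·(-4) + 5·9 = 53
c_3 = -2·53 + 5·(-4) = -126
c_4 = -2·(-126) + 5·53 = 517
c_5 = -2·517 + 5·(-126) = -1664
c_6 = -2·(-1664) + 5·517 = 5913
c_7 = -2·5913 + 5·(-1664) = -20146
c_8 = -2·(-20146) + 5·5913 = 69857
c_9 = -2·69857 + 5·(-20146) = -240444
c_{10} = -2·(-240444) + 5·69857 = 830173
c_{11} = -2·830173 + 5·(-240444) = -2862566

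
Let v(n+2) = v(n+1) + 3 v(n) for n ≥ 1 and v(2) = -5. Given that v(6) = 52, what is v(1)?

7

Let v(1) = w.
v(3) = -5 + 3w
v(4) = -20 + 3w
v(5) = -35 + 12w
v(6) = -95 + 21w
So -95 + 21w = 52, giving w = 7.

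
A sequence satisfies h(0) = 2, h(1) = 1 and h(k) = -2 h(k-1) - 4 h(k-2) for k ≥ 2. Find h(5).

h(2) = -2(1) - 4(2) = -10
h(3) = -2(-10) - 4(1) = 16
h(4) = -2(16) - 4(-10) = 8
h(5) = -2(8) - 4(16) = -80

-80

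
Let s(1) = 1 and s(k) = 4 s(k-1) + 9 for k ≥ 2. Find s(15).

The fixed point is 9/(1 - 4) = -3, so s(k) + 3 = 4(s(k-1) + 3).
Hence s(k) = 4·4^{k-1} - 3.
s(15) = 4·4^{14} - 3 = 4·268435456 - 3 = 1073741821.

1073741821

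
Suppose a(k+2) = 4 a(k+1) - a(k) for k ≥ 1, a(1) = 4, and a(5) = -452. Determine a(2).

Let a(2) = y.
a(3) = -4 + 4y
a(4) = -16 + 15y
a(5) = -60 + 56y
So -60 + 56y = -452, giving y = -7.

-7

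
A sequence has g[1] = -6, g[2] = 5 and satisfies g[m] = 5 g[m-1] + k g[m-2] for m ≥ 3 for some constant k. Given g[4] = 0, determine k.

5

g[3] = 25 - 6k
g[4] = 125 - 25k
So 125 - 25k = 0, giving k = 5.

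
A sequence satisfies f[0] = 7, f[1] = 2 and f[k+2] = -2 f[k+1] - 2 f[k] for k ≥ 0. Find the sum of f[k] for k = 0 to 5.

-13

f[2] = -2*2 - 2*7 = -18
f[3] = -2*(-18) - 2*2 = 32
f[4] = -2*32 - 2*(-18) = -28
f[5] = -2*(-28) - 2*32 = -8
Sum = 7 + 2 + (-18) + 32 + (-28) + (-8) = -13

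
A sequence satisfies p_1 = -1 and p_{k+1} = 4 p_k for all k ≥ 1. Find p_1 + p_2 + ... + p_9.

-87381

p_2 = 4(-1) = -4
p_3 = 4(-4) = -16
p_4 = 4(-16) = -64
p_5 = 4(-64) = -256
p_6 = 4(-256) = -1024
p_7 = 4(-1024) = -4096
p_8 = 4(-4096) = -16384
p_9 = 4(-16384) = -65536
Sum = (-1) + (-4) + (-16) + (-64) + (-256) + (-1024) + (-4096) + (-16384) + (-65536) = -87381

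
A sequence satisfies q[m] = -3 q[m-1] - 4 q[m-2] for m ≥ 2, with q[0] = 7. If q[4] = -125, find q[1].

-5

Let q[1] = z.
q[2] = -28 - 3z
q[3] = 84 + 5z
q[4] = -140 - 3z
So -140 - 3z = -125, giving z = -5.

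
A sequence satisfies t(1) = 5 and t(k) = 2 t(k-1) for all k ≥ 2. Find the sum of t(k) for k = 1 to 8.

t(2) = 2(5) = 10
t(3) = 2(10) = 20
t(4) = 2(20) = 40
t(5) = 2(40) = 80
t(6) = 2(80) = 160
t(7) = 2(160) = 320
t(8) = 2(320) = 640
Sum = 5 + 10 + 20 + 40 + 80 + 160 + 320 + 640 = 1275

1275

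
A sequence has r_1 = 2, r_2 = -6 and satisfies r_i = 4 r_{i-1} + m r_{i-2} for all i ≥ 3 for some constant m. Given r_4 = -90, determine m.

3

r_3 = -24 + 2m
r_4 = -96 + 2m
So -96 + 2m = -90, giving m = 3.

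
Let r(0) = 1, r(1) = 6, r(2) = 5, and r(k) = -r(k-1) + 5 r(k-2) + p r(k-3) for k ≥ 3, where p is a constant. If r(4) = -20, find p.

r(3) = 25 + p
r(4) = 5p
So 5p = -20, giving p = -4.

-4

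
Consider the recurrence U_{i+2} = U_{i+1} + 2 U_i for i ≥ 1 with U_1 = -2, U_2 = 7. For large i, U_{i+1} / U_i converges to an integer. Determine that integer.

2

The characteristic equation is r^2 - r - 2 = 0, which factors as (r - 2)(r + 1) = 0.
So the roots are 2 and -1. Since |2| > |-1| and the coefficient of 2^i is non-zero, the ratio tends to 2.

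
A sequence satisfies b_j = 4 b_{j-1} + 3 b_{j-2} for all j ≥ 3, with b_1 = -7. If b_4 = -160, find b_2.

-4

Let b_2 = v.
b_3 = -21 + 4v
b_4 = -84 + 19v
So -84 + 19v = -160, giving v = -4.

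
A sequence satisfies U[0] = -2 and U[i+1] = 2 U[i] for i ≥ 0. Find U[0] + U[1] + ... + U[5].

-126

U[1] = 2(-2) = -4
U[2] = 2(-4) = -8
U[3] = 2(-8) = -16
U[4] = 2(-16) = -32
U[5] = 2(-32) = -64
Sum = (-2) + (-4) + (-8) + (-16) + (-32) + (-64) = -126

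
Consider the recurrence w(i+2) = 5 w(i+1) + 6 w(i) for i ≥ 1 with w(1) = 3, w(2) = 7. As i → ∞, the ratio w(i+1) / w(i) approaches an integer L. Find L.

The characteristic equation is r^2 - 5r - 6 = 0, which factors as (r - 6)(r + 1) = 0.
So the roots are 6 and -1. Since |6| > |-1| and the coefficient of 6^i is non-zero, the ratio tends to 6.

6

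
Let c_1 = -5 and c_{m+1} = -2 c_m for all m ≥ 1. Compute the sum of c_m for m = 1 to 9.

c_2 = -2(-5) = 10
c_3 = -2(10) = -20
c_4 = -2(-20) = 40
c_5 = -2(40) = -80
c_6 = -2(-80) = 160
c_7 = -2(160) = -320
c_8 = -2(-320) = 640
c_9 = -2(640) = -1280
Sum = (-5) + 10 + (-20) + 40 + (-80) + 160 + (-320) + 640 + (-1280) = -855

-855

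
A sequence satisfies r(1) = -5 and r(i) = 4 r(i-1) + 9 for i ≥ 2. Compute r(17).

The fixed point is 9/(1 - 4) = -3, so r(i) + 3 = 4(r(i-1) + 3).
Hence r(i) = -2·4^{i-1} - 3.
r(17) = -2·4^{16} - 3 = -2·4294967296 - 3 = -8589934595.

-8589934595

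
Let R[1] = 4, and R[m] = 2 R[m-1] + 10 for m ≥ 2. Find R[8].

R[2] = 2·4 + 10 = 18
R[3] = 2·18 + 10 = 46
R[4] = 2·46 + 10 = 102
R[5] = 2·102 + 10 = 214
R[6] = 2·214 + 10 = 438
R[7] = 2·438 + 10 = 886
R[8] = 2·886 + 10 = 1782

1782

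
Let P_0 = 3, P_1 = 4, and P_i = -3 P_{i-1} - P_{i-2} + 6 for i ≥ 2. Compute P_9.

9013

P_2 = -3(4) - 3 + 6 = -9
P_3 = -3(-9) - 4 + 6 = 29
P_4 = -3(29) - (-9) + 6 = -72
P_5 = -3(-72) - 29 + 6 = 193
P_6 = -3(193) - (-72) + 6 = -501
P_7 = -3(-501) - 193 + 6 = 1316
P_8 = -3(1316) - (-501) + 6 = -3441
P_9 = -3(-3441) - 1316 + 6 = 9013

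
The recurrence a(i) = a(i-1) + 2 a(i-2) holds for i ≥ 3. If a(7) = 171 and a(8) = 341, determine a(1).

3

Rearranging, a(i-2) = (a(i) - a(i-1)) / 2.
a(6) = (341 - 171) / 2 = 170/2 = 85
a(5) = (171 - 85) / 2 = 86/2 = 43
a(4) = (85 - 43) / 2 = 42/2 = 21
a(3) = (43 - 21) / 2 = 22/2 = 11
a(2) = (21 - 11) / 2 = 10/2 = 5
a(1) = (11 - 5) / 2 = 6/2 = 3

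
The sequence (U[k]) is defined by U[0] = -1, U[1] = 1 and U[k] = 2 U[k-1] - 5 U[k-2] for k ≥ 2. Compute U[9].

U[2] = 2*1 - 5*(-1) = 7
U[3] = 2*7 - 5*1 = 9
U[4] = 2*9 - 5*7 = -17
U[5] = 2*(-17) - 5*9 = -79
U[6] = 2*(-79) - 5*(-17) = -73
U[7] = 2*(-73) - 5*(-79) = 249
U[8] = 2*249 - 5*(-73) = 863
U[9] = 2*863 - 5*249 = 481

481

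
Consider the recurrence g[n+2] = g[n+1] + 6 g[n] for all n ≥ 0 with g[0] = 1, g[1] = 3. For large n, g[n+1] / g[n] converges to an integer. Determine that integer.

3

The characteristic equation is r^2 - r - 6 = 0, which factors as (r - 3)(r + 2) = 0.
So the roots are 3 and -2. Since |3| > |-2| and the coefficient of 3^n is non-zero, the ratio tends to 3.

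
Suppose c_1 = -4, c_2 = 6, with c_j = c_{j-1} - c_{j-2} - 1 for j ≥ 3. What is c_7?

c_3 = 6 - (-4) - 1 = 9
c_4 = 9 - 6 - 1 = 2
c_5 = 2 - 9 - 1 = -8
c_6 = (-8) - 2 - 1 = -11
c_7 = (-11) - (-8) - 1 = -4

-4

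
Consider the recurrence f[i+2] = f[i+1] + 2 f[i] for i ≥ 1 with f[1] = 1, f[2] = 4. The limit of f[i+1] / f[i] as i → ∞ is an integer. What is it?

2

The characteristic equation is r^2 - r - 2 = 0, which factors as (r - 2)(r + 1) = 0.
So the roots are 2 and -1. Since |2| > |-1| and the coefficient of 2^i is non-zero, the ratio tends to 2.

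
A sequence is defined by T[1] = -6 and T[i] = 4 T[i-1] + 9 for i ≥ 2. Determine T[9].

-196611

T[2] = 4·(-6) + 9 = -15
T[3] = 4·(-15) + 9 = -51
T[4] = 4·(-51) + 9 = -195
T[5] = 4·(-195) + 9 = -771
T[6] = 4·(-771) + 9 = -3075
T[7] = 4·(-3075) + 9 = -12291
T[8] = 4·(-12291) + 9 = -49155
T[9] = 4·(-49155) + 9 = -196611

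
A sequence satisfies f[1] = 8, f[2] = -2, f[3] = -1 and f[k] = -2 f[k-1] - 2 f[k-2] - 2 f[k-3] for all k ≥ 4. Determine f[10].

-160

f[4] = -2·(-1) - 2·(-2) - 2·8 = -10
f[5] = -2·(-10) - 2·(-1) - 2·(-2) = 26
f[6] = -2·26 - 2·(-10) - 2·(-1) = -30
f[7] = -2·(-30) - 2·26 - 2·(-10) = 28
f[8] = -2·28 - 2·(-30) - 2·26 = -48
f[9] = -2·(-48) - 2·28 - 2·(-30) = 100
f[10] = -2·100 - 2·(-48) - 2·28 = -160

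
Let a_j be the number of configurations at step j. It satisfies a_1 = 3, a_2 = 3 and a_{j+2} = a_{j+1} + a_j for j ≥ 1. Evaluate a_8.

a_3 = 3 + 3 = 6
a_4 = 6 + 3 = 9
a_5 = 9 + 6 = 15
a_6 = 15 + 9 = 24
a_7 = 24 + 15 = 39
a_8 = 39 + 24 = 63

63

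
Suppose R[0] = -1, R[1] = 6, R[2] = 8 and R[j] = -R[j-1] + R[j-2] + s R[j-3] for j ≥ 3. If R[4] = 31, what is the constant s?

R[3] = -2 - s
R[4] = 10 + 7s
So 10 + 7s = 31, giving s = 3.

3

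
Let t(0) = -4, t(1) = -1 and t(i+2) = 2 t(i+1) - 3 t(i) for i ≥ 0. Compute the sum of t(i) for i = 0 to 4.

44

t(2) = 2*(-1) - 3*(-4) = 10
t(3) = 2*10 - 3*(-1) = 23
t(4) = 2*23 - 3*10 = 16
Sum = (-4) + (-1) + 10 + 23 + 16 = 44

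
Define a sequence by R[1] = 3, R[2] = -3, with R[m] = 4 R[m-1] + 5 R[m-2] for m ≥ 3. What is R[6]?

R[3] = 4·(-3) + 5·3 = 3
R[4] = 4·3 + 5·(-3) = -3
R[5] = 4·(-3) + 5·3 = 3
R[6] = 4·3 + 5·(-3) = -3

-3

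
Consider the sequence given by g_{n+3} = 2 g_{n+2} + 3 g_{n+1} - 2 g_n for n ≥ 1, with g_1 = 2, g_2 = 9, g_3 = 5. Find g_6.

g_4 = 2·5 + 3·9 - 2·2 = 33
g_5 = 2·33 + 3·5 - 2·9 = 63
g_6 = 2·63 + 3·33 - 2·5 = 215

215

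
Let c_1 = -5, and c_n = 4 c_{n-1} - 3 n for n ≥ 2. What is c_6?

-7502

c_2 = 4(-5) - 6 = -26
c_3 = 4(-26) - 9 = -113
c_4 = 4(-113) - 12 = -464
c_5 = 4(-464) - 15 = -1871
c_6 = 4(-1871) - 18 = -7502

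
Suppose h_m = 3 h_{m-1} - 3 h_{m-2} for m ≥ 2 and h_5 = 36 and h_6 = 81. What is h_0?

Rearranging, h_{m-2} = (h_m - 3 h_{m-1}) / -3.
h_4 = (81 - 3(36)) / -3 = -27/-3 = 9
h_3 = (36 - 3(9)) / -3 = 9/-3 = -3
h_2 = (9 - 3(-3)) / -3 = 18/-3 = -6
h_1 = (-3 - 3(-6)) / -3 = 15/-3 = -5
h_0 = (-6 - 3(-5)) / -3 = 9/-3 = -3

-3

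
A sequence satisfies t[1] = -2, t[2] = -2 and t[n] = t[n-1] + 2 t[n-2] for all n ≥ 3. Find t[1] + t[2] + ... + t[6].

-84

t[3] = (-2) + 2*(-2) = -6
t[4] = (-6) + 2*(-2) = -10
t[5] = (-10) + 2*(-6) = -22
t[6] = (-22) + 2*(-10) = -42
Sum = (-2) + (-2) + (-6) + (-10) + (-22) + (-42) = -84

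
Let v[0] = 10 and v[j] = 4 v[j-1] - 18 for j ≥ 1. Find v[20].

The fixed point is -18/(1 - 4) = 6, so v[j] - 6 = 4(v[j-1] - 6).
Hence v[j] = 4·4^j + 6.
v[20] = 4·4^{20} + 6 = 4·1099511627776 + 6 = 4398046511110.

4398046511110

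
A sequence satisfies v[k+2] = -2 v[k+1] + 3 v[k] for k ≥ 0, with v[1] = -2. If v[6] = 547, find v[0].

1

Let v[0] = w.
v[2] = 4 + 3w
v[3] = -14 - 6w
v[4] = 40 + 21w
v[5] = -122 - 60w
v[6] = 364 + 183w
So 364 + 183w = 547, giving w = 1.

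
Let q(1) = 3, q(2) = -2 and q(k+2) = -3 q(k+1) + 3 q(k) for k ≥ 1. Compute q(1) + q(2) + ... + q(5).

q(3) = -3(-2) + 3(3) = 15
q(4) = -3(15) + 3(-2) = -51
q(5) = -3(-51) + 3(15) = 198
Sum = 3 + (-2) + 15 + (-51) + 198 = 163

163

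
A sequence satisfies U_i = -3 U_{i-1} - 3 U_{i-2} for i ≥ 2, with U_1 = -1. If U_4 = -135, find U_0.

8

Let U_0 = x.
U_2 = 3 - 3x
U_3 = -6 + 9x
U_4 = 9 - 18x
So 9 - 18x = -135, giving x = 8.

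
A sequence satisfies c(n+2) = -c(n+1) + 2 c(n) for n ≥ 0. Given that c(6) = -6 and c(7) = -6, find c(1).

Rearranging, c(n-2) = (c(n) + c(n-1)) / 2.
c(5) = (-6 + (-6)) / 2 = -12/2 = -6
c(4) = (-6 + (-6)) / 2 = -12/2 = -6
c(3) = (-6 + (-6)) / 2 = -12/2 = -6
c(2) = (-6 + (-6)) / 2 = -12/2 = -6
c(1) = (-6 + (-6)) / 2 = -12/2 = -6

-6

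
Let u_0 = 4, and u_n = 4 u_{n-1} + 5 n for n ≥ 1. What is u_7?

101931

u_1 = 4·4 + 5 = 21
u_2 = 4·21 + 10 = 94
u_3 = 4·94 + 15 = 391
u_4 = 4·391 + 20 = 1584
u_5 = 4·1584 + 25 = 6361
u_6 = 4·6361 + 30 = 25474
u_7 = 4·25474 + 35 = 101931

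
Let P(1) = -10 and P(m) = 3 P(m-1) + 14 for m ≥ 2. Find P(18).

-387420496

The fixed point is 14/(1 - 3) = -7, so P(m) + 7 = 3(P(m-1) + 7).
Hence P(m) = -3·3^{m-1} - 7.
P(18) = -3·3^{17} - 7 = -3·129140163 - 7 = -387420496.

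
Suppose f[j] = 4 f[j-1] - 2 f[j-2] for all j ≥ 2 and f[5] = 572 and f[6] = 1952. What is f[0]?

Rearranging, f[j-2] = (f[j] - 4 f[j-1]) / -2.
f[4] = (1952 - 4*572) / -2 = -336/-2 = 168
f[3] = (572 - 4*168) / -2 = -100/-2 = 50
f[2] = (168 - 4*50) / -2 = -32/-2 = 16
f[1] = (50 - 4*16) / -2 = -14/-2 = 7
f[0] = (16 - 4*7) / -2 = -12/-2 = 6

6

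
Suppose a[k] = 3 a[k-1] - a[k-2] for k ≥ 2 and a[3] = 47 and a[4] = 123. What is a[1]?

7

Rearranging, a[k-2] = -(a[k] - 3 a[k-1]).
a[2] = -(123 - 3*47) = 18
a[1] = -(47 - 3*18) = 7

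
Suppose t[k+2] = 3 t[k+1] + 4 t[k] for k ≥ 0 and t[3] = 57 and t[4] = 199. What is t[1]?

Rearranging, t[k-2] = (t[k] - 3 t[k-1]) / 4.
t[2] = (199 - 3·57) / 4 = 28/4 = 7
t[1] = (57 - 3·7) / 4 = 36/4 = 9

9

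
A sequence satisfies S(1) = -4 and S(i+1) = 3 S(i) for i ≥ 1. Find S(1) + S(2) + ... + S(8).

-13120

S(2) = 3(-4) = -12
S(3) = 3(-12) = -36
S(4) = 3(-36) = -108
S(5) = 3(-108) = -324
S(6) = 3(-324) = -972
S(7) = 3(-972) = -2916
S(8) = 3(-2916) = -8748
Sum = (-4) + (-12) + (-36) + (-108) + (-324) + (-972) + (-2916) + (-8748) = -13120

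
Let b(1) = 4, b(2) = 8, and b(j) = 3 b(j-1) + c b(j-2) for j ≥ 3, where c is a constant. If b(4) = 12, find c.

-3

b(3) = 24 + 4c
b(4) = 72 + 20c
So 72 + 20c = 12, giving c = -3.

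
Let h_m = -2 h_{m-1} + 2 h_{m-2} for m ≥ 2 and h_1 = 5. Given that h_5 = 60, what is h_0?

5

Let h_0 = x.
h_2 = -10 + 2x
h_3 = 30 - 4x
h_4 = -80 + 12x
h_5 = 220 - 32x
So 220 - 32x = 60, giving x = 5.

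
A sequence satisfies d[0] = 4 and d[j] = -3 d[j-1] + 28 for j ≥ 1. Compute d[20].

The fixed point is 28/(1 + 3) = 7, so d[j] - 7 = -3(d[j-1] - 7).
Hence d[j] = -3·(-3)^j + 7.
d[20] = -3·(-3)^{20} + 7 = -3·3486784401 + 7 = -10460353196.

-10460353196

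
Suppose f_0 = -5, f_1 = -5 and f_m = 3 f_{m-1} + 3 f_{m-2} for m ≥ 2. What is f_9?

-316305

f_2 = 3(-5) + 3(-5) = -30
f_3 = 3(-30) + 3(-5) = -105
f_4 = 3(-105) + 3(-30) = -405
f_5 = 3(-405) + 3(-105) = -1530
f_6 = 3(-1530) + 3(-405) = -5805
f_7 = 3(-5805) + 3(-1530) = -22005
f_8 = 3(-22005) + 3(-5805) = -83430
f_9 = 3(-83430) + 3(-22005) = -316305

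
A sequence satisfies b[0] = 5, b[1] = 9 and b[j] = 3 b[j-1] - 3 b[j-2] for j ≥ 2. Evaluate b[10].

b[2] = 3(9) - 3(5) = 12
b[3] = 3(12) - 3(9) = 9
b[4] = 3(9) - 3(12) = -9
b[5] = 3(-9) - 3(9) = -54
b[6] = 3(-54) - 3(-9) = -135
b[7] = 3(-135) - 3(-54) = -243
b[8] = 3(-243) - 3(-135) = -324
b[9] = 3(-324) - 3(-243) = -243
b[10] = 3(-243) - 3(-324) = 243

243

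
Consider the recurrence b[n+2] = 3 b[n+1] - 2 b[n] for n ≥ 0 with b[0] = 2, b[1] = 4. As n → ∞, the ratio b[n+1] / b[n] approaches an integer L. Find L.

The characteristic equation is r^2 - 3r + 2 = 0, which factors as (r - 2)(r - 1) = 0.
So the roots are 2 and 1. Since |2| > |1| and the coefficient of 2^n is non-zero, the ratio tends to 2.

2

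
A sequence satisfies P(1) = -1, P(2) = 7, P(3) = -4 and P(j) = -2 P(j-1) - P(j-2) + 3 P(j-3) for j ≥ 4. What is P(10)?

P(4) = -2·(-4) - 7 + 3·(-1) = -2
P(5) = -2·(-2) - (-4) + 3·7 = 29
P(6) = -2·29 - (-2) + 3·(-4) = -68
P(7) = -2·(-68) - 29 + 3·(-2) = 101
P(8) = -2·101 - (-68) + 3·29 = -47
P(9) = -2·(-47) - 101 + 3·(-68) = -211
P(10) = -2·(-211) - (-47) + 3·101 = 772

772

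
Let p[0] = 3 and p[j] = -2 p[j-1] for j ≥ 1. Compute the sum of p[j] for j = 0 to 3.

p[1] = -2*3 = -6
p[2] = -2*(-6) = 12
p[3] = -2*12 = -24
Sum = 3 + (-6) + 12 + (-24) = -15

-15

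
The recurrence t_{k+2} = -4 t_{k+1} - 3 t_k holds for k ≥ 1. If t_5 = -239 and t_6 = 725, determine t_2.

5

Rearranging, t_{k-2} = (t_k + 4 t_{k-1}) / -3.
t_4 = (725 + 4*(-239)) / -3 = -231/-3 = 77
t_3 = (-239 + 4*77) / -3 = 69/-3 = -23
t_2 = (77 + 4*(-23)) / -3 = -15/-3 = 5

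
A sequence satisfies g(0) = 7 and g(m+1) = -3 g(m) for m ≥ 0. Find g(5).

-1701

g(1) = -3*7 = -21
g(2) = -3*(-21) = 63
g(3) = -3*63 = -189
g(4) = -3*(-189) = 567
g(5) = -3*567 = -1701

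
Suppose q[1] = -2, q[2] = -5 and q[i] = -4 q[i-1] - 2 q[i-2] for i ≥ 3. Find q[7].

3456

q[3] = -4*(-5) - 2*(-2) = 24
q[4] = -4*24 - 2*(-5) = -86
q[5] = -4*(-86) - 2*24 = 296
q[6] = -4*296 - 2*(-86) = -1012
q[7] = -4*(-1012) - 2*296 = 3456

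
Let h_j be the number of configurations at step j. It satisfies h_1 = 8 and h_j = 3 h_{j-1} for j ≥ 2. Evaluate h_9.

52488

h_2 = 3(8) = 24
h_3 = 3(24) = 72
h_4 = 3(72) = 216
h_5 = 3(216) = 648
h_6 = 3(648) = 1944
h_7 = 3(1944) = 5832
h_8 = 3(5832) = 17496
h_9 = 3(17496) = 52488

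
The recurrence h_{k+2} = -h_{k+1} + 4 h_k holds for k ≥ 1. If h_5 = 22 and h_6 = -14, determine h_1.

Rearranging, h_{k-2} = (h_k + h_{k-1}) / 4.
h_4 = (-14 + 22) / 4 = 8/4 = 2
h_3 = (22 + 2) / 4 = 24/4 = 6
h_2 = (2 + 6) / 4 = 8/4 = 2
h_1 = (6 + 2) / 4 = 8/4 = 2

2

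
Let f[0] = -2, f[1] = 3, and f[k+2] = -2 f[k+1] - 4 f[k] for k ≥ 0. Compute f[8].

128

f[2] = -2*3 - 4*(-2) = 2
f[3] = -2*2 - 4*3 = -16
f[4] = -2*(-16) - 4*2 = 24
f[5] = -2*24 - 4*(-16) = 16
f[6] = -2*16 - 4*24 = -128
f[7] = -2*(-128) - 4*16 = 192
f[8] = -2*192 - 4*(-128) = 128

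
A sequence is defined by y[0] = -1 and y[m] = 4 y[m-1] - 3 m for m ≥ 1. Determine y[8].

y[1] = 4·(-1) - 3 = -7
y[2] = 4·(-7) - 6 = -34
y[3] = 4·(-34) - 9 = -145
y[4] = 4·(-145) - 12 = -592
y[5] = 4·(-592) - 15 = -2383
y[6] = 4·(-2383) - 18 = -9550
y[7] = 4·(-9550) - 21 = -38221
y[8] = 4·(-38221) - 24 = -152908

-152908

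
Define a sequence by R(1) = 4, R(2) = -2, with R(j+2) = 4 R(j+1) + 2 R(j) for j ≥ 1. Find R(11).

-125440

R(3) = 4·(-2) + 2·4 = 0
R(4) = 4·0 + 2·(-2) = -4
R(5) = 4·(-4) + 2·0 = -16
R(6) = 4·(-16) + 2·(-4) = -72
R(7) = 4·(-72) + 2·(-16) = -320
R(8) = 4·(-320) + 2·(-72) = -1424
R(9) = 4·(-1424) + 2·(-320) = -6336
R(10) = 4·(-6336) + 2·(-1424) = -28192
R(11) = 4·(-28192) + 2·(-6336) = -125440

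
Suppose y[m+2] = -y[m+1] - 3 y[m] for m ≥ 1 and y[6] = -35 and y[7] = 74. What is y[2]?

-5

Rearranging, y[m-2] = (y[m] + y[m-1]) / -3.
y[5] = (74 + (-35)) / -3 = 39/-3 = -13
y[4] = (-35 + (-13)) / -3 = -48/-3 = 16
y[3] = (-13 + 16) / -3 = 3/-3 = -1
y[2] = (16 + (-1)) / -3 = 15/-3 = -5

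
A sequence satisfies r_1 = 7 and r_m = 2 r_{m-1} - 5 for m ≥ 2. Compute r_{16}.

The fixed point is -5/(1 - 2) = 5, so r_m - 5 = 2(r_{m-1} - 5).
Hence r_m = 2·2^{m-1} + 5.
r_{16} = 2·2^{15} + 5 = 2·32768 + 5 = 65541.

65541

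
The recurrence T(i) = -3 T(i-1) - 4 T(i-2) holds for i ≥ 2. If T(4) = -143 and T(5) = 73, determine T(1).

1

Rearranging, T(i-2) = (T(i) + 3 T(i-1)) / -4.
T(3) = (73 + 3(-143)) / -4 = -356/-4 = 89
T(2) = (-143 + 3(89)) / -4 = 124/-4 = -31
T(1) = (89 + 3(-31)) / -4 = -4/-4 = 1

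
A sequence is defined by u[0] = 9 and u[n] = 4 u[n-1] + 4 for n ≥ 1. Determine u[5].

u[1] = 4(9) + 4 = 40
u[2] = 4(40) + 4 = 164
u[3] = 4(164) + 4 = 660
u[4] = 4(660) + 4 = 2644
u[5] = 4(2644) + 4 = 10580

10580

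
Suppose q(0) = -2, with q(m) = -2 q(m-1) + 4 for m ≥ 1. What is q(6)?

-212

q(1) = -2(-2) + 4 = 8
q(2) = -2(8) + 4 = -12
q(3) = -2(-12) + 4 = 28
q(4) = -2(28) + 4 = -52
q(5) = -2(-52) + 4 = 108
q(6) = -2(108) + 4 = -212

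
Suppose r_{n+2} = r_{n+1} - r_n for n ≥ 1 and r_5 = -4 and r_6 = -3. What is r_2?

Rearranging, r_{n-2} = -(r_n - r_{n-1}).
r_4 = -(-3 - (-4)) = -1
r_3 = -(-4 - (-1)) = 3
r_2 = -(-1 - 3) = 4

4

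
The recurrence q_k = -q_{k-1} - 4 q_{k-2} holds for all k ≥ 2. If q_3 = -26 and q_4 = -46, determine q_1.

2

Rearranging, q_{k-2} = (q_k + q_{k-1}) / -4.
q_2 = (-46 + (-26)) / -4 = -72/-4 = 18
q_1 = (-26 + 18) / -4 = -8/-4 = 2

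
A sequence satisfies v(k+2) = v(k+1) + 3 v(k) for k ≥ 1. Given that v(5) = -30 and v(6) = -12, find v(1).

Rearranging, v(k-2) = (v(k) - v(k-1)) / 3.
v(4) = (-12 - (-30)) / 3 = 18/3 = 6
v(3) = (-30 - 6) / 3 = -36/3 = -12
v(2) = (6 - (-12)) / 3 = 18/3 = 6
v(1) = (-12 - 6) / 3 = -18/3 = -6

-6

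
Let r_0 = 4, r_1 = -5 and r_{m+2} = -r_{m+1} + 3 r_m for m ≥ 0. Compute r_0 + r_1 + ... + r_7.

-649

r_2 = -(-5) + 3*4 = 17
r_3 = -17 + 3*(-5) = -32
r_4 = -(-32) + 3*17 = 83
r_5 = -83 + 3*(-32) = -179
r_6 = -(-179) + 3*83 = 428
r_7 = -428 + 3*(-179) = -965
Sum = 4 + (-5) + 17 + (-32) + 83 + (-179) + 428 + (-965) = -649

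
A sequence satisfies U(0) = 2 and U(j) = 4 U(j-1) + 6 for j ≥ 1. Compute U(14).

The fixed point is 6/(1 - 4) = -2, so U(j) + 2 = 4(U(j-1) + 2).
Hence U(j) = 4·4^j - 2.
U(14) = 4·4^{14} - 2 = 4·268435456 - 2 = 1073741822.

1073741822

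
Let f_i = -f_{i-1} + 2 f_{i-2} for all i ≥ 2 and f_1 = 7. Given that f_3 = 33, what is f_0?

-6

Let f_0 = w.
f_2 = -7 + 2w
f_3 = 21 - 2w
So 21 - 2w = 33, giving w = -6.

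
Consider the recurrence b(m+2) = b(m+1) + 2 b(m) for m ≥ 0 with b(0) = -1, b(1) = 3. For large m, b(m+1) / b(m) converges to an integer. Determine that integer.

2

The characteristic equation is r^2 - r - 2 = 0, which factors as (r - 2)(r + 1) = 0.
So the roots are 2 and -1. Since |2| > |-1| and the coefficient of 2^m is non-zero, the ratio tends to 2.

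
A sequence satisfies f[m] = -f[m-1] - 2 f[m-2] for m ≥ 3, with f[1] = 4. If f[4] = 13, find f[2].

-5

Let f[2] = w.
f[3] = -8 - w
f[4] = 8 - w
So 8 - w = 13, giving w = -5.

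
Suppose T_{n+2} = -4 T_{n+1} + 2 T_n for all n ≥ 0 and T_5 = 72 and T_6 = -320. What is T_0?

Rearranging, T_{n-2} = (T_n + 4 T_{n-1}) / 2.
T_4 = (-320 + 4*72) / 2 = -32/2 = -16
T_3 = (72 + 4*(-16)) / 2 = 8/2 = 4
T_2 = (-16 + 4*4) / 2 = 0/2 = 0
T_1 = (4 + 4*0) / 2 = 4/2 = 2
T_0 = (0 + 4*2) / 2 = 8/2 = 4

4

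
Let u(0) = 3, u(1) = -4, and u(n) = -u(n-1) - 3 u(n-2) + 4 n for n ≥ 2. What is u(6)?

95

u(2) = -(-4) - 3·3 + 8 = 3
u(3) = -3 - 3·(-4) + 12 = 21
u(4) = -21 - 3·3 + 16 = -14
u(5) = -(-14) - 3·21 + 20 = -29
u(6) = -(-29) - 3·(-14) + 24 = 95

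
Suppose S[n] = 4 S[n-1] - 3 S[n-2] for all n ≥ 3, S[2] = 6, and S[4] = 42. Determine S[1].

Let S[1] = z.
S[3] = 24 - 3z
S[4] = 78 - 12z
So 78 - 12z = 42, giving z = 3.

3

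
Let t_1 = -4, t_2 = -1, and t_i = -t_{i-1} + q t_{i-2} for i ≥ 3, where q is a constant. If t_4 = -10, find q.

-3

t_3 = 1 - 4q
t_4 = -1 + 3q
So -1 + 3q = -10, giving q = -3.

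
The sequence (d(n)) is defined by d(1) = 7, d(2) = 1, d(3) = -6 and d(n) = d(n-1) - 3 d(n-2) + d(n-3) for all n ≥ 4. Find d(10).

229

d(4) = (-6) - 3(1) + 7 = -2
d(5) = (-2) - 3(-6) + 1 = 17
d(6) = 17 - 3(-2) + (-6) = 17
d(7) = 17 - 3(17) + (-2) = -36
d(8) = (-36) - 3(17) + 17 = -70
d(9) = (-70) - 3(-36) + 17 = 55
d(10) = 55 - 3(-70) + (-36) = 229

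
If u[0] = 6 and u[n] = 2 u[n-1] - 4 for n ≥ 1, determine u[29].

1073741828

The fixed point is -4/(1 - 2) = 4, so u[n] - 4 = 2(u[n-1] - 4).
Hence u[n] = 2·2^n + 4.
u[29] = 2·2^{29} + 4 = 2·536870912 + 4 = 1073741828.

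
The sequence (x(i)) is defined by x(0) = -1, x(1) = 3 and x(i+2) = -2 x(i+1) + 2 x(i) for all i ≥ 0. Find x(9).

x(2) = -2·3 + 2·(-1) = -8
x(3) = -2·(-8) + 2·3 = 22
x(4) = -2·22 + 2·(-8) = -60
x(5) = -2·(-60) + 2·22 = 164
x(6) = -2·164 + 2·(-60) = -448
x(7) = -2·(-448) + 2·164 = 1224
x(8) = -2·1224 + 2·(-448) = -3344
x(9) = -2·(-3344) + 2·1224 = 9136

9136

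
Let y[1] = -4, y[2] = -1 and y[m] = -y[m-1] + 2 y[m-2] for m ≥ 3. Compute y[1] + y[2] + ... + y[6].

3

y[3] = -(-1) + 2*(-4) = -7
y[4] = -(-7) + 2*(-1) = 5
y[5] = -5 + 2*(-7) = -19
y[6] = -(-19) + 2*5 = 29
Sum = (-4) + (-1) + (-7) + 5 + (-19) + 29 = 3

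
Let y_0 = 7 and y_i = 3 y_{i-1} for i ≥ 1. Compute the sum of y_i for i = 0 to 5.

y_1 = 3(7) = 21
y_2 = 3(21) = 63
y_3 = 3(63) = 189
y_4 = 3(189) = 567
y_5 = 3(567) = 1701
Sum = 7 + 21 + 63 + 189 + 567 + 1701 = 2548

2548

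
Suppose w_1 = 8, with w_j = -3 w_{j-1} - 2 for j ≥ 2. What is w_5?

688

w_2 = -3(8) - 2 = -26
w_3 = -3(-26) - 2 = 76
w_4 = -3(76) - 2 = -230
w_5 = -3(-230) - 2 = 688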